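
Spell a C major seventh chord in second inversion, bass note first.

G, B, C, E

Spelling C major seventh: C–E–G–B. In second inversion the fifth is bass, giving G, B, C, E from the bottom.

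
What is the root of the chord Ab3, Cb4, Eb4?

The distinct letter names are Ab, Cb, Eb. Arranged as a stack of thirds they read Ab–Cb–Eb, so Ab is the root (an Ab minor triad).

Ab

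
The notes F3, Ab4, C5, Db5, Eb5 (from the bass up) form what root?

Reordering F, Ab, C, Db, Eb into stacked thirds gives Db–F–Ab–C–Eb; the bottom of that stack, Db, is the root.

Db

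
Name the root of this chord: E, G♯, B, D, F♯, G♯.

The distinct letter names are E, G#, B, D, F#. Arranged as a stack of thirds they read E–G#–B–D–F#, so E is the root (an E dominant ninth chord).

E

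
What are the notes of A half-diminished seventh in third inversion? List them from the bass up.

The chord tones are A–C–Eb–G. With the seventh (G) lowest for third inversion: G, A, C, Eb.

G, A, C, Eb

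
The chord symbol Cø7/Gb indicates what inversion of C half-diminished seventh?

second inversion

Cø7/Gb means C half-diminished seventh with Gb in the bass. Gb is the fifth of C half-diminished seventh (C–Eb–Gb–Bb), so this is second inversion.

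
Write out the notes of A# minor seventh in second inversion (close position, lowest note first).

E#, G#, A#, C#

A# minor seventh is A#–C#–E#–G#. Second inversion puts the fifth (E#) in the bass, with the remaining tones above: E#, G#, A#, C#.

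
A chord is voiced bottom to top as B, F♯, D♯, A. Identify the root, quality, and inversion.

B dominant seventh, root position

The pitch classes B, F#, D#, A arrange in thirds as B–D#–F#–A: a B dominant seventh chord.
The lowest note is B, the root of the chord, so this is root position (figured bass 7).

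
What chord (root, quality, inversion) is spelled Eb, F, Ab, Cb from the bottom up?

The distinct note names are Eb, F, Ab, Cb. Stacked in thirds they read F–Ab–Cb–Eb, which is a half-diminished seventh chord on F.
With the seventh (Eb) in the bass, the chord is in third inversion (figured bass 4/2).

F half-diminished seventh, third inversion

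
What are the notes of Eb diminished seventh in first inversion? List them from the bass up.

Gb, Bbb, Dbb, Eb

The chord tones are Eb–Gb–Bbb–Dbb. With the third (Gb) lowest for first inversion: Gb, Bbb, Dbb, Eb.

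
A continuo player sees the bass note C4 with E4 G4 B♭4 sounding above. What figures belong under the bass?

The notes C, E, G, Bb stack in thirds as C–E–G–Bb — a C dominant seventh chord. The bass C is the root, so this is root position: figured 7.

7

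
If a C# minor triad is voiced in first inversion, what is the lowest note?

E

C# minor is C#–E–G#. First inversion places the third in the bass: E.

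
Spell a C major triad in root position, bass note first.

C, E, G

Spelling C major: C–E–G. In root position the root is bass, giving C, E, G from the bottom.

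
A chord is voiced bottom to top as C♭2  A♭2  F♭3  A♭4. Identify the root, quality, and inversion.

The distinct note names are Cb, Ab, Fb. Stacked in thirds they read Fb–Ab–Cb, which is a major triad on Fb.
The lowest note is Cb, the fifth of the chord, so this is second inversion (figured bass 6/4).

Fb major, second inversion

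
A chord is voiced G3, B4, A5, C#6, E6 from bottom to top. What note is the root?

G, B, A, C#, E are the tones of an A dominant ninth chord (A–C#–E–G–B), making A the root.

A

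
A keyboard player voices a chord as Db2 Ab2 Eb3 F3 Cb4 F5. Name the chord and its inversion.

The distinct note names are Db, Ab, Eb, F, Cb. Stacked in thirds they read Db–F–Ab–Cb–Eb, which is a dominant ninth chord on Db.
Db is the root of Db dominant ninth; root in the bass means root position.

Db dominant ninth, root position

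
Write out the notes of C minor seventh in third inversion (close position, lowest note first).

Bb, C, Eb, G

Spelling C minor seventh: C–Eb–G–Bb. In third inversion the seventh is bass, giving Bb, C, Eb, G from the bottom.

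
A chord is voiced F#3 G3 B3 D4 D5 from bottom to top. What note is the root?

Reordering F#, G, B, D into stacked thirds gives G–B–D–F#; the bottom of that stack, G, is the root.

G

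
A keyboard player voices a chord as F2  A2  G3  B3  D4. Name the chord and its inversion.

G dominant ninth, third inversion

The distinct note names are F, A, G, B, D. Stacked in thirds they read G–B–D–F–A, which is a dominant ninth chord on G.
F is the seventh of G dominant ninth; seventh in the bass means third inversion.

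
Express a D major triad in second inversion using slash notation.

Dmaj/A

Second inversion of D major has the fifth (A) in the bass. As a slash chord: Dmaj/A.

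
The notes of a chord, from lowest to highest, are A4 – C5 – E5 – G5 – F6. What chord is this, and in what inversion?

The pitch classes A, C, E, G, F arrange in thirds as F–A–C–E–G: an F major ninth chord.
A is the third of F major ninth; third in the bass means first inversion.

F major ninth, first inversion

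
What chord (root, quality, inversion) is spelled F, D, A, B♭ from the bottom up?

The distinct note names are F, D, A, Bb. Stacked in thirds they read Bb–D–F–A, which is a major seventh chord on Bb.
With the fifth (F) in the bass, the chord is in second inversion (figured bass 4/3).

Bb major seventh, second inversion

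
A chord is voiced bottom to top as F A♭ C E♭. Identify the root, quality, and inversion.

The distinct note names are F, Ab, C, Eb. Stacked in thirds they read F–Ab–C–Eb, which is a minor seventh chord on F.
The lowest note is F, the root of the chord, so this is root position (figured bass 7).

F minor seventh, root position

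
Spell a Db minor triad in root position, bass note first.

Db, Fb, Ab

The chord tones are Db–Fb–Ab. With the root (Db) lowest for root position: Db, Fb, Ab.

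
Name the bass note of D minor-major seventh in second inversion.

A

D minor-major seventh is D–F–A–C#. Second inversion places the fifth in the bass: A.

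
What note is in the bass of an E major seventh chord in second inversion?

The fifth of E major seventh (E–G#–B–D#) is B; that is the bass in second inversion.

B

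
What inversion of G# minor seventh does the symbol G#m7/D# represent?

G#m7/D# means G# minor seventh with D# in the bass. D# is the fifth of G# minor seventh (G#–B–D#–F#), so this is second inversion.

second inversion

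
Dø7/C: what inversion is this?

third inversion

Dø7/C means D half-diminished seventh with C in the bass. C is the seventh of D half-diminished seventh (D–F–Ab–C), so this is third inversion.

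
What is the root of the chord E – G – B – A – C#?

The distinct letter names are E, G, B, A, C#. Arranged as a stack of thirds they read A–C#–E–G–B, so A is the root (an A dominant ninth chord).

A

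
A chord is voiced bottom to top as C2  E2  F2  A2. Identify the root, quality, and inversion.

Reducing to letter names: C, E, F, A. These stack in thirds as F–A–C–E — an F major seventh chord.
C is the fifth of F major seventh; fifth in the bass means second inversion (figured bass 4/3).

F major seventh, second inversion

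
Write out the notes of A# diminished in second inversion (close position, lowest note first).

E, A#, C#

A# diminished is A#–C#–E. Second inversion puts the fifth (E) in the bass, with the remaining tones above: E, A#, C#.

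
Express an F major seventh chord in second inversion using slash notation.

Fmaj7/C

Second inversion of F major seventh has the fifth (C) in the bass. As a slash chord: Fmaj7/C.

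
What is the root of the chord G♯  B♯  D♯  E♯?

E#

The distinct letter names are G#, B#, D#, E#. Arranged as a stack of thirds they read E#–G#–B#–D#, so E# is the root (an E# minor seventh chord).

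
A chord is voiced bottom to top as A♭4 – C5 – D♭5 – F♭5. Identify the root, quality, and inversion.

Db minor-major seventh, second inversion

The distinct note names are Ab, C, Db, Fb. Stacked in thirds they read Db–Fb–Ab–C, which is a minor-major seventh chord on Db.
Ab is the fifth of Db minor-major seventh; fifth in the bass means second inversion (figured bass 4/3).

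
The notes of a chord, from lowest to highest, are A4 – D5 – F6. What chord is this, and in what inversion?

D minor, second inversion

Reducing to letter names: A, D, F. These stack in thirds as D–F–A — a D minor triad.
With the fifth (A) in the bass, the chord is in second inversion (figured bass 6/4).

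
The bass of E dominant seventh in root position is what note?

E dominant seventh is E–G#–B–D. Root position places the root in the bass: E.

E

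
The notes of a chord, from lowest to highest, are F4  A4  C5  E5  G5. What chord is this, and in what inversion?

F major ninth, root position

Reducing to letter names: F, A, C, E, G. These stack in thirds as F–A–C–E–G — an F major ninth chord.
The lowest note is F, the root of the chord, so this is root position.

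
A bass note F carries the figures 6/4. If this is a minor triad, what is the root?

Bb

The figures 6/4 mean the fifth of the chord is in the bass. If F is the fifth of a minor triad, the root is Bb (chord tones Bb–Db–F).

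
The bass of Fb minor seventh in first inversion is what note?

Abb

In first inversion the third is lowest. For Fb minor seventh (Fb–Abb–Cb–Ebb) that is Abb.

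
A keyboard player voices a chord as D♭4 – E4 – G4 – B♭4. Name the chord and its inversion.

The pitch classes Db, E, G, Bb arrange in thirds as E–G–Bb–Db: an E diminished seventh chord.
Db is the seventh of E diminished seventh; seventh in the bass means third inversion (figured bass 4/2).

E diminished seventh, third inversion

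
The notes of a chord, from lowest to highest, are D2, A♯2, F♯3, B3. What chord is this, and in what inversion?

B minor-major seventh, first inversion

The distinct note names are D, A#, F#, B. Stacked in thirds they read B–D–F#–A#, which is a minor-major seventh chord on B.
D is the third of B minor-major seventh; third in the bass means first inversion (figured bass 6/5).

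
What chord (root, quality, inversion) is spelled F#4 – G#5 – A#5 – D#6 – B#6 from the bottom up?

The distinct note names are F#, G#, A#, D#, B#. Stacked in thirds they read G#–B#–D#–F#–A#, which is a dominant ninth chord on G#.
With the seventh (F#) in the bass, the chord is in third inversion.

G# dominant ninth, third inversion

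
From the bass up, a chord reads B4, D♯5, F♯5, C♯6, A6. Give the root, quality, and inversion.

Reducing to letter names: B, D#, F#, C#, A. These stack in thirds as B–D#–F#–A–C# — a B dominant ninth chord.
With the root (B) in the bass, the chord is in root position.

B dominant ninth, root position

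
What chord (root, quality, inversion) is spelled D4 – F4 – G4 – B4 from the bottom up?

G dominant seventh, second inversion

The pitch classes D, F, G, B arrange in thirds as G–B–D–F: a G dominant seventh chord.
The lowest note is D, the fifth of the chord, so this is second inversion (figured bass 4/3).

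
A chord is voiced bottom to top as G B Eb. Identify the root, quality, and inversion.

Eb augmented, first inversion

The pitch classes G, B, Eb arrange in thirds as Eb–G–B: an Eb augmented triad.
G is the third of Eb augmented; third in the bass means first inversion (figured bass 6).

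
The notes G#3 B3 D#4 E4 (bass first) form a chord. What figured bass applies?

The notes G#, B, D#, E stack in thirds as E–G#–B–D# — an E major seventh chord. The bass G# is the third, so this is first inversion: figured 6/5.

6/5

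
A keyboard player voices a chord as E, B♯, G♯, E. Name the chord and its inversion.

The pitch classes E, B#, G# arrange in thirds as E–G#–B#: an E augmented triad.
With the root (E) in the bass, the chord is in root position (figured bass 5/3).

E augmented, root position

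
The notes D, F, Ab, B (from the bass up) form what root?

B

Reordering D, F, Ab, B into stacked thirds gives B–D–F–Ab; the bottom of that stack, B, is the root.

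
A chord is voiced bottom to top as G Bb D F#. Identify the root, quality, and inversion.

G minor-major seventh, root position

Reducing to letter names: G, Bb, D, F#. These stack in thirds as G–Bb–D–F# — a G minor-major seventh chord.
G is the root of G minor-major seventh; root in the bass means root position (figured bass 7).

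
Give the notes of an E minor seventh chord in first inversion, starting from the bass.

The chord tones are E–G–B–D. With the third (G) lowest for first inversion: G, B, D, E.

G, B, D, E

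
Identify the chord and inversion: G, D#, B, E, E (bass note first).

The pitch classes G, D#, B, E arrange in thirds as E–G–B–D#: an E minor-major seventh chord.
The lowest note is G, the third of the chord, so this is first inversion (figured bass 6/5).

E minor-major seventh, first inversion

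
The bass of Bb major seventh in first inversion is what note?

D

The third of Bb major seventh (Bb–D–F–A) is D; that is the bass in first inversion.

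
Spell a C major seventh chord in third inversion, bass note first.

B, C, E, G

Spelling C major seventh: C–E–G–B. In third inversion the seventh is bass, giving B, C, E, G from the bottom.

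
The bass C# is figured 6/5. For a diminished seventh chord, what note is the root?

The figures 6/5 mean the third of the chord is in the bass. If C# is the third of a diminished seventh chord, the root is A# (chord tones A#–C#–E–G).

A#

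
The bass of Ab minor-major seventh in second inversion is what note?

In second inversion the fifth is lowest. For Ab minor-major seventh (Ab–Cb–Eb–G) that is Eb.

Eb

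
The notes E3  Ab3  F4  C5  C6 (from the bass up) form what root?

Reordering E, Ab, F, C into stacked thirds gives F–Ab–C–E; the bottom of that stack, F, is the root.

F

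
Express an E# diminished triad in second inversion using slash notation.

E#dim/B

Second inversion of E# diminished has the fifth (B) in the bass. As a slash chord: E#dim/B.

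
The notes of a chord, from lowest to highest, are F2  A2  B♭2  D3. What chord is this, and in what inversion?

The pitch classes F, A, Bb, D arrange in thirds as Bb–D–F–A: a Bb major seventh chord.
The lowest note is F, the fifth of the chord, so this is second inversion (figured bass 4/3).

Bb major seventh, second inversion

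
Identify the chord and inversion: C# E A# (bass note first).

A# diminished, first inversion

Reducing to letter names: C#, E, A#. These stack in thirds as A#–C#–E — an A# diminished triad.
C# is the third of A# diminished; third in the bass means first inversion (figured bass 6).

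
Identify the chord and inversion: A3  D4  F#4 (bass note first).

D major, second inversion

The distinct note names are A, D, F#. Stacked in thirds they read D–F#–A, which is a major triad on D.
The lowest note is A, the fifth of the chord, so this is second inversion (figured bass 6/4).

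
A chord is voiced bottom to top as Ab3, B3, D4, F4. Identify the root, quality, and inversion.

B diminished seventh, third inversion

The pitch classes Ab, B, D, F arrange in thirds as B–D–F–Ab: a B diminished seventh chord.
With the seventh (Ab) in the bass, the chord is in third inversion (figured bass 4/2).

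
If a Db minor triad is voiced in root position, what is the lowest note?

Db

The root of Db minor (Db–Fb–Ab) is Db; that is the bass in root position.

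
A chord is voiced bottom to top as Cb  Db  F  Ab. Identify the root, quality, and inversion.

Db dominant seventh, third inversion

Reducing to letter names: Cb, Db, F, Ab. These stack in thirds as Db–F–Ab–Cb — a Db dominant seventh chord.
Cb is the seventh of Db dominant seventh; seventh in the bass means third inversion (figured bass 4/2).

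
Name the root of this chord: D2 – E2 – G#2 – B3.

E

The distinct letter names are D, E, G#, B. Arranged as a stack of thirds they read E–G#–B–D, so E is the root (an E dominant seventh chord).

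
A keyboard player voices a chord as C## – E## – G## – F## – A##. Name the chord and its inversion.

F## major ninth, second inversion

Reducing to letter names: C##, E##, G##, F##, A##. These stack in thirds as F##–A##–C##–E##–G## — an F## major ninth chord.
The lowest note is C##, the fifth of the chord, so this is second inversion.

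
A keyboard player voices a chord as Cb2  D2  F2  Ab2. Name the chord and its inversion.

The pitch classes Cb, D, F, Ab arrange in thirds as D–F–Ab–Cb: a D diminished seventh chord.
Cb is the seventh of D diminished seventh; seventh in the bass means third inversion (figured bass 4/2).

D diminished seventh, third inversion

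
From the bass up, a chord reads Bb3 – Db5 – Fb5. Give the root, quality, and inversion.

Reducing to letter names: Bb, Db, Fb. These stack in thirds as Bb–Db–Fb — a Bb diminished triad.
The lowest note is Bb, the root of the chord, so this is root position (figured bass 5/3).

Bb diminished, root position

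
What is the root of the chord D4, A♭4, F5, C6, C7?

D

Reordering D, Ab, F, C into stacked thirds gives D–F–Ab–C; the bottom of that stack, D, is the root.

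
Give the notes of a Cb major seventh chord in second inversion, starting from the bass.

The chord tones are Cb–Eb–Gb–Bb. With the fifth (Gb) lowest for second inversion: Gb, Bb, Cb, Eb.

Gb, Bb, Cb, Eb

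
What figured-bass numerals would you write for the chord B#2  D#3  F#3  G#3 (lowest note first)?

6/5

The notes B#, D#, F#, G# stack in thirds as G#–B#–D#–F# — a G# dominant seventh chord. The bass B# is the third, so this is first inversion: figured 6/5.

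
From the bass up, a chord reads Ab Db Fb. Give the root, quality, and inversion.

The pitch classes Ab, Db, Fb arrange in thirds as Db–Fb–Ab: a Db minor triad.
Ab is the fifth of Db minor; fifth in the bass means second inversion (figured bass 6/4).

Db minor, second inversion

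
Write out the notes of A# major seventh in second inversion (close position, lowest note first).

Spelling A# major seventh: A#–C##–E#–G##. In second inversion the fifth is bass, giving E#, G##, A#, C## from the bottom.

E#, G##, A#, C##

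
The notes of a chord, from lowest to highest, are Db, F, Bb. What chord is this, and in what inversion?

Bb minor, first inversion

The distinct note names are Db, F, Bb. Stacked in thirds they read Bb–Db–F, which is a minor triad on Bb.
With the third (Db) in the bass, the chord is in first inversion (figured bass 6).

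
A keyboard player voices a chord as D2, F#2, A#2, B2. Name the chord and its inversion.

Reducing to letter names: D, F#, A#, B. These stack in thirds as B–D–F#–A# — a B minor-major seventh chord.
The lowest note is D, the third of the chord, so this is first inversion (figured bass 6/5).

B minor-major seventh, first inversion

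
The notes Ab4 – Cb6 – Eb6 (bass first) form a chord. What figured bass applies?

The notes Ab, Cb, Eb stack in thirds as Ab–Cb–Eb — an Ab minor triad. The bass Ab is the root, so this is root position: figured 5/3.

5/3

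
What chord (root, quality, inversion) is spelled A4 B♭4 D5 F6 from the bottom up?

Bb major seventh, third inversion

Reducing to letter names: A, Bb, D, F. These stack in thirds as Bb–D–F–A — a Bb major seventh chord.
The lowest note is A, the seventh of the chord, so this is third inversion (figured bass 4/2).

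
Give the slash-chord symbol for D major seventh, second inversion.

Second inversion of D major seventh has the fifth (A) in the bass. As a slash chord: Dmaj7/A.

Dmaj7/A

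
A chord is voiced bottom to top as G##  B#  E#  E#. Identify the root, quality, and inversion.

E# major, first inversion

The pitch classes G##, B#, E# arrange in thirds as E#–G##–B#: an E# major triad.
G## is the third of E# major; third in the bass means first inversion (figured bass 6).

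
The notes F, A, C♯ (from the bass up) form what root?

Reordering F, A, C# into stacked thirds gives F–A–C#; the bottom of that stack, F, is the root.

F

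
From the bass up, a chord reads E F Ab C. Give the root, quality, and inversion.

The pitch classes E, F, Ab, C arrange in thirds as F–Ab–C–E: an F minor-major seventh chord.
E is the seventh of F minor-major seventh; seventh in the bass means third inversion (figured bass 4/2).

F minor-major seventh, third inversion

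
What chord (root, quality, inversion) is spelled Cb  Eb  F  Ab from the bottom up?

Reducing to letter names: Cb, Eb, F, Ab. These stack in thirds as F–Ab–Cb–Eb — an F half-diminished seventh chord.
The lowest note is Cb, the fifth of the chord, so this is second inversion (figured bass 4/3).

F half-diminished seventh, second inversion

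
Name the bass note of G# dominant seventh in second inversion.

D#

G# dominant seventh is G#–B#–D#–F#. Second inversion places the fifth in the bass: D#.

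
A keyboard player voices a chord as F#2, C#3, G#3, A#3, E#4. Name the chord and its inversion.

Reducing to letter names: F#, C#, G#, A#, E#. These stack in thirds as F#–A#–C#–E#–G# — an F# major ninth chord.
With the root (F#) in the bass, the chord is in root position.

F# major ninth, root position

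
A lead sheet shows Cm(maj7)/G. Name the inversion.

Cm(maj7)/G means C minor-major seventh with G in the bass. G is the fifth of C minor-major seventh (C–Eb–G–B), so this is second inversion.

second inversion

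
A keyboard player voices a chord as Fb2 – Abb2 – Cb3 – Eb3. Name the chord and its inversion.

Fb minor-major seventh, root position

The pitch classes Fb, Abb, Cb, Eb arrange in thirds as Fb–Abb–Cb–Eb: an Fb minor-major seventh chord.
Fb is the root of Fb minor-major seventh; root in the bass means root position (figured bass 7).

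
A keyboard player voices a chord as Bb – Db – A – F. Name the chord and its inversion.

Bb minor-major seventh, root position

The pitch classes Bb, Db, A, F arrange in thirds as Bb–Db–F–A: a Bb minor-major seventh chord.
With the root (Bb) in the bass, the chord is in root position (figured bass 7).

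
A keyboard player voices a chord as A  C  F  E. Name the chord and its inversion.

F major seventh, first inversion

Reducing to letter names: A, C, F, E. These stack in thirds as F–A–C–E — an F major seventh chord.
The lowest note is A, the third of the chord, so this is first inversion (figured bass 6/5).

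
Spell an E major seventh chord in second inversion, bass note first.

B, D#, E, G#

The chord tones are E–G#–B–D#. With the fifth (B) lowest for second inversion: B, D#, E, G#.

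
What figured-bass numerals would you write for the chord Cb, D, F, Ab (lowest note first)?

4/2

The notes Cb, D, F, Ab stack in thirds as D–F–Ab–Cb — a D diminished seventh chord. The bass Cb is the seventh, so this is third inversion: figured 4/2.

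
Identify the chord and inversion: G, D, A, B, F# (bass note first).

G major ninth, root position

The pitch classes G, D, A, B, F# arrange in thirds as G–B–D–F#–A: a G major ninth chord.
The lowest note is G, the root of the chord, so this is root position.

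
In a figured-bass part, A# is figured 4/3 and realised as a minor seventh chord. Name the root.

The figures 4/3 mean the fifth of the chord is in the bass. If A# is the fifth of a minor seventh chord, the root is D# (chord tones D#–F#–A#–C#).

D#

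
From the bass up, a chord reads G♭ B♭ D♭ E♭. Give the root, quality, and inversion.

Eb minor seventh, first inversion

The pitch classes Gb, Bb, Db, Eb arrange in thirds as Eb–Gb–Bb–Db: an Eb minor seventh chord.
Gb is the third of Eb minor seventh; third in the bass means first inversion (figured bass 6/5).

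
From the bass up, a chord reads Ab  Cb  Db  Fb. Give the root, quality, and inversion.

Db minor seventh, second inversion

Reducing to letter names: Ab, Cb, Db, Fb. These stack in thirds as Db–Fb–Ab–Cb — a Db minor seventh chord.
The lowest note is Ab, the fifth of the chord, so this is second inversion (figured bass 4/3).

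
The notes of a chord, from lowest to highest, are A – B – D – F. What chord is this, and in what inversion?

B half-diminished seventh, third inversion

Reducing to letter names: A, B, D, F. These stack in thirds as B–D–F–A — a B half-diminished seventh chord.
The lowest note is A, the seventh of the chord, so this is third inversion (figured bass 4/2).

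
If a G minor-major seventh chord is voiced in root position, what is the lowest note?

G

G minor-major seventh is G–Bb–D–F#. Root position places the root in the bass: G.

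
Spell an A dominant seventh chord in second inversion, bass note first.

A dominant seventh is A–C#–E–G. Second inversion puts the fifth (E) in the bass, with the remaining tones above: E, G, A, C#.

E, G, A, C#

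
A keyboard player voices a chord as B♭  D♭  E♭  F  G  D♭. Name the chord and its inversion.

Reducing to letter names: Bb, Db, Eb, F, G. These stack in thirds as Eb–G–Bb–Db–F — an Eb dominant ninth chord.
The lowest note is Bb, the fifth of the chord, so this is second inversion.

Eb dominant ninth, second inversion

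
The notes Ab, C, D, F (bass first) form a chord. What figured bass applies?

The notes Ab, C, D, F stack in thirds as D–F–Ab–C — a D half-diminished seventh chord. The bass Ab is the fifth, so this is second inversion: figured 4/3.

4/3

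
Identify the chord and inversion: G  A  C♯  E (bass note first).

A dominant seventh, third inversion

The pitch classes G, A, C#, E arrange in thirds as A–C#–E–G: an A dominant seventh chord.
G is the seventh of A dominant seventh; seventh in the bass means third inversion (figured bass 4/2).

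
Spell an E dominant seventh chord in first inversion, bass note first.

The chord tones are E–G#–B–D. With the third (G#) lowest for first inversion: G#, B, D, E.

G#, B, D, E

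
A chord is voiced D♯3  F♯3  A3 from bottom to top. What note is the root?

D#

D#, F#, A are the tones of a D# diminished triad (D#–F#–A), making D# the root.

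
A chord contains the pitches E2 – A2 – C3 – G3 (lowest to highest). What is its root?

E, A, C, G are the tones of an A minor seventh chord (A–C–E–G), making A the root.

A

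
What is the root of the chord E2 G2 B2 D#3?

The distinct letter names are E, G, B, D#. Arranged as a stack of thirds they read E–G–B–D#, so E is the root (an E minor-major seventh chord).

E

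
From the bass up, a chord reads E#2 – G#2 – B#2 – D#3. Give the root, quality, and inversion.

E# minor seventh, root position

The distinct note names are E#, G#, B#, D#. Stacked in thirds they read E#–G#–B#–D#, which is a minor seventh chord on E#.
With the root (E#) in the bass, the chord is in root position (figured bass 7).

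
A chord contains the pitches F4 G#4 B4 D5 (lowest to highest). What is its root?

The distinct letter names are F, G#, B, D. Arranged as a stack of thirds they read G#–B–D–F, so G# is the root (a G# diminished seventh chord).

G#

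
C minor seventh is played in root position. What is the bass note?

In root position the root is lowest. For C minor seventh (C–Eb–G–Bb) that is C.

C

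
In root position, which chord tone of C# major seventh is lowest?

C#

The root of C# major seventh (C#–E#–G#–B#) is C#; that is the bass in root position.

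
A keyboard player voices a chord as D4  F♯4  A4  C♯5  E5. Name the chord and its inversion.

D major ninth, root position

The pitch classes D, F#, A, C#, E arrange in thirds as D–F#–A–C#–E: a D major ninth chord.
The lowest note is D, the root of the chord, so this is root position.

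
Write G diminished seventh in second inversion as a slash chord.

Second inversion of G diminished seventh has the fifth (Db) in the bass. As a slash chord: Gdim7/Db.

Gdim7/Db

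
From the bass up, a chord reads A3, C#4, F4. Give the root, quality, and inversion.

F augmented, first inversion

The distinct note names are A, C#, F. Stacked in thirds they read F–A–C#, which is an augmented triad on F.
With the third (A) in the bass, the chord is in first inversion (figured bass 6).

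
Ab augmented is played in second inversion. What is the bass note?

In second inversion the fifth is lowest. For Ab augmented (Ab–C–E) that is E.

E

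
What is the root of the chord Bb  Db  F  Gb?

Bb, Db, F, Gb are the tones of a Gb major seventh chord (Gb–Bb–Db–F), making Gb the root.

Gb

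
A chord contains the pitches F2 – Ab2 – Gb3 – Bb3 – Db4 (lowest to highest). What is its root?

Gb

The distinct letter names are F, Ab, Gb, Bb, Db. Arranged as a stack of thirds they read Gb–Bb–Db–F–Ab, so Gb is the root (a Gb major ninth chord).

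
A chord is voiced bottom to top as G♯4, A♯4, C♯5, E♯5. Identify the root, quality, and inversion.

A# minor seventh, third inversion

The pitch classes G#, A#, C#, E# arrange in thirds as A#–C#–E#–G#: an A# minor seventh chord.
The lowest note is G#, the seventh of the chord, so this is third inversion (figured bass 4/2).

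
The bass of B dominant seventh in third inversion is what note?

A

The seventh of B dominant seventh (B–D#–F#–A) is A; that is the bass in third inversion.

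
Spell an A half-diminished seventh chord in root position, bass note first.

The chord tones are A–C–Eb–G. With the root (A) lowest for root position: A, C, Eb, G.

A, C, Eb, G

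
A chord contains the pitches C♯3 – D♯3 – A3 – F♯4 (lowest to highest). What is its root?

Reordering C#, D#, A, F# into stacked thirds gives D#–F#–A–C#; the bottom of that stack, D#, is the root.

D#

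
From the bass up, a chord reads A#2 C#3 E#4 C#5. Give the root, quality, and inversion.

The distinct note names are A#, C#, E#. Stacked in thirds they read A#–C#–E#, which is a minor triad on A#.
The lowest note is A#, the root of the chord, so this is root position (figured bass 5/3).

A# minor, root position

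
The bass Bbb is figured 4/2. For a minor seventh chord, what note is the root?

The figures 4/2 mean the seventh of the chord is in the bass. If Bbb is the seventh of a minor seventh chord, the root is Cb (chord tones Cb–Ebb–Gb–Bbb).

Cb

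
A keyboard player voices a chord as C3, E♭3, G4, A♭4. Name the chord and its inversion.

Ab major seventh, first inversion

The distinct note names are C, Eb, G, Ab. Stacked in thirds they read Ab–C–Eb–G, which is a major seventh chord on Ab.
The lowest note is C, the third of the chord, so this is first inversion (figured bass 6/5).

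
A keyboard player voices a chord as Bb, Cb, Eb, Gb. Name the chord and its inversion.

Cb major seventh, third inversion

The pitch classes Bb, Cb, Eb, Gb arrange in thirds as Cb–Eb–Gb–Bb: a Cb major seventh chord.
With the seventh (Bb) in the bass, the chord is in third inversion (figured bass 4/2).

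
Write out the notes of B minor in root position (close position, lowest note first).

B, D, F#

Spelling B minor: B–D–F#. In root position the root is bass, giving B, D, F# from the bottom.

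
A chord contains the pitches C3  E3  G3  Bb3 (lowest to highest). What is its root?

C, E, G, Bb are the tones of a C dominant seventh chord (C–E–G–Bb), making C the root.

C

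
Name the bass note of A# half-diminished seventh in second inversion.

In second inversion the fifth is lowest. For A# half-diminished seventh (A#–C#–E–G#) that is E.

E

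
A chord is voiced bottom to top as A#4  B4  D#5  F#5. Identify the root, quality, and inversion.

The pitch classes A#, B, D#, F# arrange in thirds as B–D#–F#–A#: a B major seventh chord.
With the seventh (A#) in the bass, the chord is in third inversion (figured bass 4/2).

B major seventh, third inversion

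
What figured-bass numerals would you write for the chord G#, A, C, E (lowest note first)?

4/2

The notes G#, A, C, E stack in thirds as A–C–E–G# — an A minor-major seventh chord. The bass G# is the seventh, so this is third inversion: figured 4/2.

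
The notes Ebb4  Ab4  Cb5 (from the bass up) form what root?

Ab

Reordering Ebb, Ab, Cb into stacked thirds gives Ab–Cb–Ebb; the bottom of that stack, Ab, is the root.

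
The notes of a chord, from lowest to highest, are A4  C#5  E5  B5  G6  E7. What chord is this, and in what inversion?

Reducing to letter names: A, C#, E, B, G. These stack in thirds as A–C#–E–G–B — an A dominant ninth chord.
The lowest note is A, the root of the chord, so this is root position.

A dominant ninth, root position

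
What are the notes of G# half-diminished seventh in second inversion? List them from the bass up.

G# half-diminished seventh is G#–B–D–F#. Second inversion puts the fifth (D) in the bass, with the remaining tones above: D, F#, G#, B.

D, F#, G#, B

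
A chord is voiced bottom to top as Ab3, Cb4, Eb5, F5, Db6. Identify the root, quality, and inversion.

Db dominant ninth, second inversion

The distinct note names are Ab, Cb, Eb, F, Db. Stacked in thirds they read Db–F–Ab–Cb–Eb, which is a dominant ninth chord on Db.
The lowest note is Ab, the fifth of the chord, so this is second inversion.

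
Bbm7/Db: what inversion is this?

Bbm7/Db means Bb minor seventh with Db in the bass. Db is the third of Bb minor seventh (Bb–Db–F–Ab), so this is first inversion.

first inversion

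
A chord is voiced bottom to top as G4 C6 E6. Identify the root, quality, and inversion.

The pitch classes G, C, E arrange in thirds as C–E–G: a C major triad.
With the fifth (G) in the bass, the chord is in second inversion (figured bass 6/4).

C major, second inversion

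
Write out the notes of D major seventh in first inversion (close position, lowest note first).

F#, A, C#, D

The chord tones are D–F#–A–C#. With the third (F#) lowest for first inversion: F#, A, C#, D.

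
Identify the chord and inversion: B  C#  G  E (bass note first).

C# half-diminished seventh, third inversion

Reducing to letter names: B, C#, G, E. These stack in thirds as C#–E–G–B — a C# half-diminished seventh chord.
The lowest note is B, the seventh of the chord, so this is third inversion (figured bass 4/2).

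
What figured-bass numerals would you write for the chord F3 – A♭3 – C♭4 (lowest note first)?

The notes F, Ab, Cb stack in thirds as F–Ab–Cb — an F diminished triad. The bass F is the root, so this is root position: figured 5/3.

5/3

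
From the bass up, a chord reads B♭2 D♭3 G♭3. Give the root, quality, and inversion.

Reducing to letter names: Bb, Db, Gb. These stack in thirds as Gb–Bb–Db — a Gb major triad.
Bb is the third of Gb major; third in the bass means first inversion (figured bass 6).

Gb major, first inversion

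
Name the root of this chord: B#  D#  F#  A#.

B#

The distinct letter names are B#, D#, F#, A#. Arranged as a stack of thirds they read B#–D#–F#–A#, so B# is the root (a B# half-diminished seventh chord).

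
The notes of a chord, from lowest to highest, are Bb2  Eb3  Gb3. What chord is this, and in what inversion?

Eb minor, second inversion

The distinct note names are Bb, Eb, Gb. Stacked in thirds they read Eb–Gb–Bb, which is a minor triad on Eb.
Bb is the fifth of Eb minor; fifth in the bass means second inversion (figured bass 6/4).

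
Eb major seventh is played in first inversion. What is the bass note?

Eb major seventh is Eb–G–Bb–D. First inversion places the third in the bass: G.

G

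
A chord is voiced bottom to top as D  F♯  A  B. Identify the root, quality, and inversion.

B minor seventh, first inversion

Reducing to letter names: D, F#, A, B. These stack in thirds as B–D–F#–A — a B minor seventh chord.
The lowest note is D, the third of the chord, so this is first inversion (figured bass 6/5).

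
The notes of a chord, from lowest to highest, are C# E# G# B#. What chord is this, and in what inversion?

The distinct note names are C#, E#, G#, B#. Stacked in thirds they read C#–E#–G#–B#, which is a major seventh chord on C#.
With the root (C#) in the bass, the chord is in root position (figured bass 7).

C# major seventh, root position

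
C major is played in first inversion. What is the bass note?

E

In first inversion the third is lowest. For C major (C–E–G) that is E.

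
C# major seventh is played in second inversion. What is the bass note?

G#

The fifth of C# major seventh (C#–E#–G#–B#) is G#; that is the bass in second inversion.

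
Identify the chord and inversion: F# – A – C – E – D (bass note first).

Reducing to letter names: F#, A, C, E, D. These stack in thirds as D–F#–A–C–E — a D dominant ninth chord.
The lowest note is F#, the third of the chord, so this is first inversion.

D dominant ninth, first inversion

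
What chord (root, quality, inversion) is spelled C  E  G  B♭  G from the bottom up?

C dominant seventh, root position

Reducing to letter names: C, E, G, Bb. These stack in thirds as C–E–G–Bb — a C dominant seventh chord.
With the root (C) in the bass, the chord is in root position (figured bass 7).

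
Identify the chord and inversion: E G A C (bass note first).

A minor seventh, second inversion

The pitch classes E, G, A, C arrange in thirds as A–C–E–G: an A minor seventh chord.
The lowest note is E, the fifth of the chord, so this is second inversion (figured bass 4/3).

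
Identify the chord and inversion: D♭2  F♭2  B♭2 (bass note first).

Bb diminished, first inversion

Reducing to letter names: Db, Fb, Bb. These stack in thirds as Bb–Db–Fb — a Bb diminished triad.
With the third (Db) in the bass, the chord is in first inversion (figured bass 6).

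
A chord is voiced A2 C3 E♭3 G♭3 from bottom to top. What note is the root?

A, C, Eb, Gb are the tones of an A diminished seventh chord (A–C–Eb–Gb), making A the root.

A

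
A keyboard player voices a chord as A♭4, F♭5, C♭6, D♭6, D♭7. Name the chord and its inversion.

Reducing to letter names: Ab, Fb, Cb, Db. These stack in thirds as Db–Fb–Ab–Cb — a Db minor seventh chord.
The lowest note is Ab, the fifth of the chord, so this is second inversion (figured bass 4/3).

Db minor seventh, second inversion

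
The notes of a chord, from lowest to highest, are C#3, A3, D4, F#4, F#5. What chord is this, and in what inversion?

D major seventh, third inversion

The pitch classes C#, A, D, F# arrange in thirds as D–F#–A–C#: a D major seventh chord.
The lowest note is C#, the seventh of the chord, so this is third inversion (figured bass 4/2).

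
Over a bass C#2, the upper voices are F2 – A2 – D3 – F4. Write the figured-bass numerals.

The notes C#, F, A, D stack in thirds as D–F–A–C# — a D minor-major seventh chord. The bass C# is the seventh, so this is third inversion: figured 4/2.

4/2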